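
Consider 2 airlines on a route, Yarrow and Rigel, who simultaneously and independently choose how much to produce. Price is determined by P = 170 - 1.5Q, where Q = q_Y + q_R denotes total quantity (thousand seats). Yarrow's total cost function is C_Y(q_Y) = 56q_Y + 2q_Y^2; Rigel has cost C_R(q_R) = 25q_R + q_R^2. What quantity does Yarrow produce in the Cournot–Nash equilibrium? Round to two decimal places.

Yarrow's profit: π_Y = (170 - 1.5Q)q_Y - (56q_Y + 2q_Y²). Setting ∂π_Y/∂q_Y = 0: 114 - 7q_Y - (3/2)(q_R) = 0.
Rigel's profit: π_R = (170 - 1.5Q)q_R - (25q_R + q_R²). Setting ∂π_R/∂q_R = 0: 145 - 5q_R - (3/2)(q_Y) = 0.
Best responses: q_Y = (114 - (3/2)q_R)/7, q_R = (145 - (3/2)q_Y)/5.
Substituting one into the other gives q_Y = 1410/131 and q_R = 25.7710.

10.76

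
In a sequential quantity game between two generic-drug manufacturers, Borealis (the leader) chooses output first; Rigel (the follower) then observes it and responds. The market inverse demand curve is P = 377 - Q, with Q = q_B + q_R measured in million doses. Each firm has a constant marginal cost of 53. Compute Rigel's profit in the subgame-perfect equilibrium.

Solve by backward induction. Given q_B, the follower Rigel maximises π_R = (377 - q_B - q_R)q_R - 53q_R.
Setting the follower's marginal profit to zero, 324 - q_B - 2q_R = 0, i.e. q_R = (324 - q_B)/2.
The leader anticipates this reaction. Substituting into P = 377 - Q gives P = 215 - (1/2)q_B, so π_B = (215 - (1/2)q_B)q_B - 53q_B.
Leader FOC: 162 - q_B = 0, so q_B = 162.
Then q_R = (324 - 162)/2 = 81.
Price P = 377 - 243 = 134.
Rigel's profit: (134 - 53)·81 = 6561.

6561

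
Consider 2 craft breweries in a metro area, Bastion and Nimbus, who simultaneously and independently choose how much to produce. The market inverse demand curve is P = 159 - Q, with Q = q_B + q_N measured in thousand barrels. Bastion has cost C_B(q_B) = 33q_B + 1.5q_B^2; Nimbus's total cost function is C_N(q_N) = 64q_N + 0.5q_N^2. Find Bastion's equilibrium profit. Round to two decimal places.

1021.54

Bastion's profit: π_B = (159 - Q)q_B - (33q_B + (3/2)q_B²). Setting ∂π_B/∂q_B = 0: 126 - 5q_B - (q_N) = 0.
Nimbus's first-order condition: 95 - 3q_N - (q_B) = 0.
So q_B = (126 - q_N)/5 and q_N = (95 - q_B)/3.
Substituting one into the other gives q_B = 283/14 and q_N = 349/14.
Price P = 159 - 316/7 = 797/7.
Bastion's profit: (797/7)·(283/14) - 33·(283/14) - (3/2)(283/14)² = 1021.5434.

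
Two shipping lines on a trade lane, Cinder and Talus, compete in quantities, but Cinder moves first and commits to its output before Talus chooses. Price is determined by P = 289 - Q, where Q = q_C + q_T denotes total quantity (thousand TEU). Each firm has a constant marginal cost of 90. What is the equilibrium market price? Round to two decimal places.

139.75

The follower Talus best-responds to any q_C: π_T = (289 - Q)q_T - 90q_T.
∂π_T/∂q_T = 199 - q_C - 2q_T = 0 gives the reaction function q_T = (199 - q_C)/2.
The leader anticipates this reaction. Substituting into P = 289 - Q gives P = 379/2 - (1/2)q_C, so π_C = (379/2 - (1/2)q_C)q_C - 90q_C.
Leader FOC: 199/2 - q_C = 0, so q_C = 199/2.
Then q_T = (199 - 199/2)/2 = 199/4.
Total output Q = 597/4, so price P = 289 - 597/4 = 559/4.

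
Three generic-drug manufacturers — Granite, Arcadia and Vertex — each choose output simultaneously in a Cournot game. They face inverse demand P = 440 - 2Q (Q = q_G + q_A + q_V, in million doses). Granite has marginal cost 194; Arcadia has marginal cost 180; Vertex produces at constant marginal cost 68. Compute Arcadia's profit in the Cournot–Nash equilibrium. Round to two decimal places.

Granite's profit: π_G = (440 - 2Q)q_G - (194q_G). Setting ∂π_G/∂q_G = 0: 246 - 4q_G - 2(q_A + q_V) = 0.
Arcadia's first-order condition: 260 - 4q_A - 2(q_G + q_V) = 0.
Vertex's first-order condition: 372 - 4q_V - 2(q_G + q_A) = 0.
Adding the 3 conditions: 878 − 4Q − 4Q = 0, i.e. Q = 439/4.
Back-substituting: q_G = (246 − 439/2)/2 = 53/4, q_A = (260 − 439/2)/2 = 81/4, q_V = (372 − 439/2)/2 = 305/4.
Price P = 440 - 2·(439/4) = 441/2.
Arcadia's profit: (441/2 - 180)·(81/4) = 820.1250.

820.13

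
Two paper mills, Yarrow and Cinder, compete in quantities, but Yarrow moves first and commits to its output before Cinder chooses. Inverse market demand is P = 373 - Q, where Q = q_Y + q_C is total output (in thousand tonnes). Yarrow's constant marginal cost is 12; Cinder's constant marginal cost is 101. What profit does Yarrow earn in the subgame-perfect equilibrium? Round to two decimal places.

Solve by backward induction. Given q_Y, the follower Cinder maximises π_C = (373 - q_Y - q_C)q_C - 101q_C.
∂π_C/∂q_C = 272 - q_Y - 2q_C = 0 gives the reaction function q_C = (272 - q_Y)/2.
The leader anticipates this reaction. Substituting into P = 373 - Q gives P = 237 - (1/2)q_Y, so π_Y = (237 - (1/2)q_Y)q_Y - 12q_Y.
Maximising: ∂π_Y/∂q_Y = 225 - q_Y = 0, giving q_Y = 225.
Then q_C = (272 - 225)/2 = 47/2.
Price P = 373 - 497/2 = 249/2.
Yarrow's profit: (249/2 - 12)·225 = 25312.5000.

25312.50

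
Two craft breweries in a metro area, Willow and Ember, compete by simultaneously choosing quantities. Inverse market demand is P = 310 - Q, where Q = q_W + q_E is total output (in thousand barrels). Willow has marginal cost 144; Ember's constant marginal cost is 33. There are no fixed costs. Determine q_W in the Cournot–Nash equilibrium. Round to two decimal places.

18.33

Willow's profit: π_W = (310 - Q)q_W - (144q_W). Setting ∂π_W/∂q_W = 0: 166 - 2q_W - (q_E) = 0.
Ember's first-order condition: 277 - 2q_E - (q_W) = 0.
So q_W = (166 - q_E)/2 and q_E = (277 - q_W)/2.
Solving the pair: q_W = 55/3, q_E = 388/3.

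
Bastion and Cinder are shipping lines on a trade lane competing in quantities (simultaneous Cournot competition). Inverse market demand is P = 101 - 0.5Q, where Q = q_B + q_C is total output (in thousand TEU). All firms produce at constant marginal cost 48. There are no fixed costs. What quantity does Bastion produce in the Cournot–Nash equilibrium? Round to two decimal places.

35.33

A representative firm's profit is π_i = q_i(101 - 0.5Q) - 48q_i.
Setting ∂π_i/∂q_i = 0 with rivals' quantities fixed: 53 - q_i - (1/2)q_j = 0.
With identical firms every q_j equals q_i, so q_j = q_i and 53 = (3/2)q_i, giving q_i = 106/3.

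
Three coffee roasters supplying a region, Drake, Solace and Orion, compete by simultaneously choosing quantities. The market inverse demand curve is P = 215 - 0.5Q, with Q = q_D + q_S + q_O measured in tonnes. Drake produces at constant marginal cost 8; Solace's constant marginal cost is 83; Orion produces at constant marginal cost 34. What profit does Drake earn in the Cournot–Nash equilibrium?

11858

Drake's profit: π_D = (215 - 0.5Q)q_D - (8q_D). Setting ∂π_D/∂q_D = 0: 207 - q_D - (1/2)(q_S + q_O) = 0.
Solace's first-order condition: 132 - q_S - (1/2)(q_D + q_O) = 0.
Orion's profit: π_O = (215 - 0.5Q)q_O - (34q_O). Setting ∂π_O/∂q_O = 0: 181 - q_O - (1/2)(q_D + q_S) = 0.
Adding the 3 first-order conditions: 520 − 2Q = 0, so Q = 260.
Back-substituting: q_D = (207 − 130)/(1/2) = 154, q_S = (132 − 130)/(1/2) = 4, q_O = (181 − 130)/(1/2) = 102.
Price P = 215 - (1/2)·260 = 85.
Drake's profit: (85 - 8)·154 = 11858.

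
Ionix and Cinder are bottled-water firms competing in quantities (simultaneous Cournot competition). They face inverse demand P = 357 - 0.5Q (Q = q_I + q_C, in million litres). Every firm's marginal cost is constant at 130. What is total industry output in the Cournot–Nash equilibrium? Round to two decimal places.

302.67

A representative firm's profit is π_i = q_i(357 - 0.5Q) - 130q_i.
First-order condition (treating rivals' output as given): 227 - q_i - (1/2)q_j = 0.
With identical firms every q_j equals q_i, so q_j = q_i and 227 = (3/2)q_i, giving q_i = 454/3.
Total output Q = 454/3 + 454/3 = 908/3.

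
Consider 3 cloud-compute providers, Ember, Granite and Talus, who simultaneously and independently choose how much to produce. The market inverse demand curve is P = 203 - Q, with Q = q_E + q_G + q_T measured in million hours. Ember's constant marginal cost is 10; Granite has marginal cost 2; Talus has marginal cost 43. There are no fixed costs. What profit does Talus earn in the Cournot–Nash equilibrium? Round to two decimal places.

462.25

Ember's profit: π_E = (203 - Q)q_E - (10q_E). Setting ∂π_E/∂q_E = 0: 193 - 2q_E - (q_G + q_T) = 0.
Granite's first-order condition: 201 - 2q_G - (q_E + q_T) = 0.
Talus's first-order condition: 160 - 2q_T - (q_E + q_G) = 0.
Adding the 3 first-order conditions: 554 − 4Q = 0, so Q = 277/2.
Back-substituting: q_E = (193 − 277/2) = 109/2, q_G = (201 − 277/2) = 125/2, q_T = (160 − 277/2) = 43/2.
Price P = 203 - 277/2 = 129/2.
Talus's profit: (129/2 - 43)·(43/2) = 1849/4.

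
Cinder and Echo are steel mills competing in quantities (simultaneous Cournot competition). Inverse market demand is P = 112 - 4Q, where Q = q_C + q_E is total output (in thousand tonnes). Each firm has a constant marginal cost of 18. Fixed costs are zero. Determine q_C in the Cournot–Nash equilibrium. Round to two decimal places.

Each firm earns π_i = (112 - 4Q)q_i - 18q_i.
First-order condition (treating rivals' output as given): 94 - 8q_i - 4q_j = 0.
With identical firms every q_j equals q_i, so q_j = q_i and 94 = 12q_i, giving q_i = 47/6.

7.83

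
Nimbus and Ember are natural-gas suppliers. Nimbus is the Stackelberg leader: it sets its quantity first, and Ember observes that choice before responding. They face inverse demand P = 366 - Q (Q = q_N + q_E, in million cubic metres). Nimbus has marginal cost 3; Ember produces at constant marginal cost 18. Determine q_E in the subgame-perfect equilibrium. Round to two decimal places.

Solve by backward induction. Given q_N, the follower Ember maximises π_E = (366 - q_N - q_E)q_E - 18q_E.
Follower FOC: 348 - q_N - 2q_E = 0, so q_E(q_N) = (348 - q_N)/2.
Nimbus substitutes q_E(q_N) into its own profit: π_N = q_N(366 - q_N - (348 - q_N)/2) - 3q_N = (192 - (1/2)q_N)q_N - 3q_N.
Leader FOC: 189 - q_N = 0, so q_N = 189.
Then q_E = (348 - 189)/2 = 159/2.

79.50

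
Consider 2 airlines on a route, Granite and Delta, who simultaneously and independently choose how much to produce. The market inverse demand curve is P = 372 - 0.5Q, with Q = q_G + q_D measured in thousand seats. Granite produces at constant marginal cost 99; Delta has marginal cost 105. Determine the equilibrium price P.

192

Granite's profit: π_G = (372 - 0.5Q)q_G - (99q_G). Setting ∂π_G/∂q_G = 0: 273 - q_G - (1/2)(q_D) = 0.
Delta's profit: π_D = (372 - 0.5Q)q_D - (105q_D). Setting ∂π_D/∂q_D = 0: 267 - q_D - (1/2)(q_G) = 0.
Rearranging gives the reaction functions q_G = (273 - (1/2)q_D) and q_D = (267 - (1/2)q_G).
Solving the pair: q_G = 186, q_D = 174.
Total output Q = 360, so price P = 372 - (1/2)·360 = 192.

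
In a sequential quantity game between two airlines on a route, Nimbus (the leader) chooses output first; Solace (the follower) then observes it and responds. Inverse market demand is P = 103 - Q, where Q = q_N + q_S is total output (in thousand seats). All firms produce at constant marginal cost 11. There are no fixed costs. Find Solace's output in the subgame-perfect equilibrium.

The follower Solace best-responds to any q_N: π_S = (103 - Q)q_S - 11q_S.
∂π_S/∂q_S = 92 - q_N - 2q_S = 0 gives the reaction function q_S = (92 - q_N)/2.
Nimbus substitutes q_S(q_N) into its own profit: π_N = q_N(103 - q_N - (92 - q_N)/2) - 11q_N = (57 - (1/2)q_N)q_N - 11q_N.
Maximising: ∂π_N/∂q_N = 46 - q_N = 0, giving q_N = 46.
Then q_S = (92 - 46)/2 = 23.

23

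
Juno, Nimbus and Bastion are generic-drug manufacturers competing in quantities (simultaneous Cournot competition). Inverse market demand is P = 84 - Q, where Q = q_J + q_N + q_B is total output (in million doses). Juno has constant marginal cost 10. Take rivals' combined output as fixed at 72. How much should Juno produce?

With rivals' combined output fixed at 72, Juno's profit is π_J = (84 - 72 - q_J)q_J - (10q_J) = (12 - q_J)q_J - (10q_J).
∂π_J/∂q_J = 2 - 2q_J = 0, so q_J = 1.

1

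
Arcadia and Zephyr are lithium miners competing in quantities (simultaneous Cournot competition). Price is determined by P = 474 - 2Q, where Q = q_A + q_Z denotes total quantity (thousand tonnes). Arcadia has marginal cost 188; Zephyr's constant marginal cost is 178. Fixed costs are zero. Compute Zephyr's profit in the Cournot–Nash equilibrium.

5202

Arcadia's profit: π_A = (474 - 2Q)q_A - (188q_A). Setting ∂π_A/∂q_A = 0: 286 - 4q_A - 2(q_Z) = 0.
Zephyr's profit: π_Z = (474 - 2Q)q_Z - (178q_Z). Setting ∂π_Z/∂q_Z = 0: 296 - 4q_Z - 2(q_A) = 0.
Best responses: q_A = (286 - 2q_Z)/4, q_Z = (296 - 2q_A)/4.
Solving the pair: q_A = 46, q_Z = 51.
Price P = 474 - 2·97 = 280.
Zephyr's profit: (280 - 178)·51 = 5202.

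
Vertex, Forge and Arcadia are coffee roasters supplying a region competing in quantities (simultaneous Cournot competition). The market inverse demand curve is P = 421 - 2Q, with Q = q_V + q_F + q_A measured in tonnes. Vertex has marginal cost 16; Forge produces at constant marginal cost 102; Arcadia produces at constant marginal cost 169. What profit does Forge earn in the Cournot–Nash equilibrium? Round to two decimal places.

2812.50

Vertex's profit: π_V = (421 - 2Q)q_V - (16q_V). Setting ∂π_V/∂q_V = 0: 405 - 4q_V - 2(q_F + q_A) = 0.
Forge's profit: π_F = (421 - 2Q)q_F - (102q_F). Setting ∂π_F/∂q_F = 0: 319 - 4q_F - 2(q_V + q_A) = 0.
Arcadia's first-order condition: 252 - 4q_A - 2(q_V + q_F) = 0.
Adding the 3 first-order conditions: 976 − 8Q = 0, so Q = 122.
Back-substituting: q_V = (405 − 244)/2 = 161/2, q_F = (319 − 244)/2 = 75/2, q_A = (252 − 244)/2 = 4.
Price P = 421 - 2·122 = 177.
Forge's profit: (177 - 102)·(75/2) = 2812.5000.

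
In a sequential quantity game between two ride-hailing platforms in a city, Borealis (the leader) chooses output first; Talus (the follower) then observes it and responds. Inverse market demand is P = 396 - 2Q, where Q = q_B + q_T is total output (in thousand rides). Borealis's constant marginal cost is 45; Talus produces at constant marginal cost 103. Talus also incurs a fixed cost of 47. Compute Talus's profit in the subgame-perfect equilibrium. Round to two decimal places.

932.03

The follower Talus best-responds to any q_B: π_T = (396 - 2Q)q_T - 103q_T.
Setting the follower's marginal profit to zero, 293 - 2q_B - 4q_T = 0, i.e. q_T = (293 - 2q_B)/4.
Borealis substitutes q_T(q_B) into its own profit: π_B = q_B(396 - 2q_B - (293 - 2q_B)/2) - 45q_B = (499/2 - q_B)q_B - 45q_B.
The leader's first-order condition 409/2 - 2q_B = 0 yields q_B = 409/4.
Then q_T = (293 - 2·(409/4))/4 = 177/8.
Price P = 396 - 2·(995/8) = 589/4.
Talus's profit: (589/4 - 103)·(177/8) - 47 = 932.0313.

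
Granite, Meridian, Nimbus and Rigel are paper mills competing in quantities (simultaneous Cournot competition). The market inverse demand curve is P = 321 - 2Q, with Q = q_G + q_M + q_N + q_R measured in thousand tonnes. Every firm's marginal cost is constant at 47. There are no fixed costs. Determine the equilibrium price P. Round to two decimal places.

A representative firm's profit is π_i = q_i(321 - 2Q) - 47q_i.
Setting ∂π_i/∂q_i = 0 with rivals' quantities fixed: 274 - 4q_i - 2·Σ_{j≠i} q_j = 0.
By symmetry each firm produces the same amount; substituting Σ_{j≠i} q_j = 3q_i yields q_i = 274/10 = 137/5.
Total output Q = 548/5, so price P = 321 - 2·(548/5) = 509/5.

101.80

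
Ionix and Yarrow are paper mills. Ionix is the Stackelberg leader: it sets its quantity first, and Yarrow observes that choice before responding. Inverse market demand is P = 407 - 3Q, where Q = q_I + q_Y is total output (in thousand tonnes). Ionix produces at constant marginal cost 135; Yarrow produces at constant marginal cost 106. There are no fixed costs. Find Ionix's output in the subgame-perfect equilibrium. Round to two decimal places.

The follower Yarrow best-responds to any q_I: π_Y = (407 - 3Q)q_Y - 106q_Y.
Follower FOC: 301 - 3q_I - 6q_Y = 0, so q_Y(q_I) = (301 - 3q_I)/6.
The leader anticipates this reaction. Substituting into P = 407 - 3Q gives P = 513/2 - (3/2)q_I, so π_I = (513/2 - (3/2)q_I)q_I - 135q_I.
Maximising: ∂π_I/∂q_I = 243/2 - 3q_I = 0, giving q_I = 81/2.
Then q_Y = (301 - 3·(81/2))/6 = 359/12.

40.50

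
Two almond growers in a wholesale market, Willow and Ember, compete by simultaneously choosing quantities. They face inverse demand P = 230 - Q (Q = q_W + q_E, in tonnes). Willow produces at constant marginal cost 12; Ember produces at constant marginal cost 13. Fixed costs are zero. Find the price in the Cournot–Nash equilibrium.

Willow's profit: π_W = (230 - Q)q_W - (12q_W). Setting ∂π_W/∂q_W = 0: 218 - 2q_W - (q_E) = 0.
Ember's profit: π_E = (230 - Q)q_E - (13q_E). Setting ∂π_E/∂q_E = 0: 217 - 2q_E - (q_W) = 0.
So q_W = (218 - q_E)/2 and q_E = (217 - q_W)/2.
Solving the pair: q_W = 73, q_E = 72.
Total output Q = 145, so price P = 230 - 145 = 85.

85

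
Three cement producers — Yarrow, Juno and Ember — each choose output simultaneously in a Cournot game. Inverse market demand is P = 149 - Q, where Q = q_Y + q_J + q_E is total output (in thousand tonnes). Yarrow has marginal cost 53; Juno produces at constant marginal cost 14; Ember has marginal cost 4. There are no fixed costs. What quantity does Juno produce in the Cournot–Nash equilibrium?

41

Yarrow's profit: π_Y = (149 - Q)q_Y - (53q_Y). Setting ∂π_Y/∂q_Y = 0: 96 - 2q_Y - (q_J + q_E) = 0.
Juno's profit: π_J = (149 - Q)q_J - (14q_J). Setting ∂π_J/∂q_J = 0: 135 - 2q_J - (q_Y + q_E) = 0.
Ember's first-order condition: 145 - 2q_E - (q_Y + q_J) = 0.
Adding the 3 first-order conditions: 376 − 4Q = 0, so Q = 94.
Back-substituting: q_Y = (96 − 94) = 2, q_J = (135 − 94) = 41, q_E = (145 − 94) = 51.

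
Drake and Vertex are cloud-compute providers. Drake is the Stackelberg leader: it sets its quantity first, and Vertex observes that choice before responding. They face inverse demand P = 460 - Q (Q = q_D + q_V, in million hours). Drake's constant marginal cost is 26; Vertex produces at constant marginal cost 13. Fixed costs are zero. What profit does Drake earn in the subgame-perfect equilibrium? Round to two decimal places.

22155.13

The follower Vertex best-responds to any q_D: π_V = (460 - Q)q_V - 13q_V.
Setting the follower's marginal profit to zero, 447 - q_D - 2q_V = 0, i.e. q_V = (447 - q_D)/2.
Drake substitutes q_V(q_D) into its own profit: π_D = q_D(460 - q_D - (447 - q_D)/2) - 26q_D = (473/2 - (1/2)q_D)q_D - 26q_D.
Leader FOC: 421/2 - q_D = 0, so q_D = 421/2.
Then q_V = (447 - 421/2)/2 = 473/4.
Price P = 460 - 1315/4 = 525/4.
Drake's profit: (525/4 - 26)·(421/2) = 22155.1250.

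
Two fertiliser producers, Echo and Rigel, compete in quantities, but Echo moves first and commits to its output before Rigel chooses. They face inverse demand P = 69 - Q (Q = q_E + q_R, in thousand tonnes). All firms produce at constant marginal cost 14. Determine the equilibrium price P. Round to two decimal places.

The follower Rigel best-responds to any q_E: π_R = (69 - Q)q_R - 14q_R.
Follower FOC: 55 - q_E - 2q_R = 0, so q_R(q_E) = (55 - q_E)/2.
The leader anticipates this reaction. Substituting into P = 69 - Q gives P = 83/2 - (1/2)q_E, so π_E = (83/2 - (1/2)q_E)q_E - 14q_E.
The leader's first-order condition 55/2 - q_E = 0 yields q_E = 55/2.
Then q_R = (55 - 55/2)/2 = 55/4.
Total output Q = 165/4, so price P = 69 - 165/4 = 111/4.

27.75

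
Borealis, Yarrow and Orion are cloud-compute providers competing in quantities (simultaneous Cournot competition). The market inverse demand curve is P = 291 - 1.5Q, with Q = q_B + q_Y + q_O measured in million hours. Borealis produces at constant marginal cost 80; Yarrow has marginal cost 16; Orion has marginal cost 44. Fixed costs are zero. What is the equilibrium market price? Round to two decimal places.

107.75

Borealis's profit: π_B = (291 - 1.5Q)q_B - (80q_B). Setting ∂π_B/∂q_B = 0: 211 - 3q_B - (3/2)(q_Y + q_O) = 0.
Yarrow's first-order condition: 275 - 3q_Y - (3/2)(q_B + q_O) = 0.
Orion's profit: π_O = (291 - 1.5Q)q_O - (44q_O). Setting ∂π_O/∂q_O = 0: 247 - 3q_O - (3/2)(q_B + q_Y) = 0.
Adding the 3 first-order conditions: 733 − 6Q = 0, so Q = 733/6.
Back-substituting: q_B = (211 − 733/4)/(3/2) = 37/2, q_Y = (275 − 733/4)/(3/2) = 367/6, q_O = (247 − 733/4)/(3/2) = 85/2.
Total output Q = 733/6, so price P = 291 - (3/2)·(733/6) = 431/4.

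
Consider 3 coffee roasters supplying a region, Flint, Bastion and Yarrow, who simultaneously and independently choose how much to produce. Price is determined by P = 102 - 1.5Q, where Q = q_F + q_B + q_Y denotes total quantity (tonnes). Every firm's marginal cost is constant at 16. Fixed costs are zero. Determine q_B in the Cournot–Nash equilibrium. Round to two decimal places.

A representative firm's profit is π_i = q_i(102 - 1.5Q) - 16q_i.
First-order condition (treating rivals' output as given): 86 - 3q_i - (3/2)·Σ_{j≠i} q_j = 0.
With identical firms every q_j equals q_i, so Σ_{j≠i} q_j = 2q_i and 86 = 6q_i, giving q_i = 43/3.

14.33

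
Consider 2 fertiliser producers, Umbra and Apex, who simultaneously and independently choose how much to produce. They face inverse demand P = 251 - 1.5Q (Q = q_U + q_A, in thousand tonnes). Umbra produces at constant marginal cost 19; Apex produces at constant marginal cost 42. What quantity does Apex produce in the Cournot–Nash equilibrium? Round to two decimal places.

41.33

Umbra's profit: π_U = (251 - 1.5Q)q_U - (19q_U). Setting ∂π_U/∂q_U = 0: 232 - 3q_U - (3/2)(q_A) = 0.
Apex's profit: π_A = (251 - 1.5Q)q_A - (42q_A). Setting ∂π_A/∂q_A = 0: 209 - 3q_A - (3/2)(q_U) = 0.
Best responses: q_U = (232 - (3/2)q_A)/3, q_A = (209 - (3/2)q_U)/3.
Substituting one into the other gives q_U = 170/3 and q_A = 124/3.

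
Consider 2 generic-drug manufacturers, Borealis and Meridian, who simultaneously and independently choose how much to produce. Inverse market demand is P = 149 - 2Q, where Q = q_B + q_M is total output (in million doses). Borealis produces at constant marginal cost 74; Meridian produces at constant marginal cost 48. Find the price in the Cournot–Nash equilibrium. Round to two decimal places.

Borealis's profit: π_B = (149 - 2Q)q_B - (74q_B). Setting ∂π_B/∂q_B = 0: 75 - 4q_B - 2(q_M) = 0.
Meridian's profit: π_M = (149 - 2Q)q_M - (48q_M). Setting ∂π_M/∂q_M = 0: 101 - 4q_M - 2(q_B) = 0.
Rearranging gives the reaction functions q_B = (75 - 2q_M)/4 and q_M = (101 - 2q_B)/4.
Substituting one into the other gives q_B = 49/6 and q_M = 127/6.
Total output Q = 88/3, so price P = 149 - 2·(88/3) = 271/3.

90.33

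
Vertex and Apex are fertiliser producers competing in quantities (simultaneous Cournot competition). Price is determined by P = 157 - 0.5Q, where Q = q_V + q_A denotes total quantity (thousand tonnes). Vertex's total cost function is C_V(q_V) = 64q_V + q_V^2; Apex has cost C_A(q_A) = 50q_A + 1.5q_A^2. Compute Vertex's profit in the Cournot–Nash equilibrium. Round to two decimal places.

1102.13

Vertex's profit: π_V = (157 - 0.5Q)q_V - (64q_V + q_V²). Setting ∂π_V/∂q_V = 0: 93 - 3q_V - (1/2)(q_A) = 0.
Apex's first-order condition: 107 - 4q_A - (1/2)(q_V) = 0.
So q_V = (93 - (1/2)q_A)/3 and q_A = (107 - (1/2)q_V)/4.
Substituting one into the other gives q_V = 1274/47 and q_A = 1098/47.
Price P = 157 - (1/2)·50.4681 = 131.7660.
Vertex's profit: 131.7660·(1274/47) - 64·(1274/47) - (1274/47)² = 1102.1340.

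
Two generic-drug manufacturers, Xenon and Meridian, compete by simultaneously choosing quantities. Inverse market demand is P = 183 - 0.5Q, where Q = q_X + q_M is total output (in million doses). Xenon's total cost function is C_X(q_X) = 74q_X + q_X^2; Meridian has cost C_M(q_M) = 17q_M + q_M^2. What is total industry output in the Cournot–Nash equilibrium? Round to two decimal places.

78.57

Xenon's profit: π_X = (183 - 0.5Q)q_X - (74q_X + q_X²). Setting ∂π_X/∂q_X = 0: 109 - 3q_X - (1/2)(q_M) = 0.
Meridian's first-order condition: 166 - 3q_M - (1/2)(q_X) = 0.
Rearranging gives the reaction functions q_X = (109 - (1/2)q_M)/3 and q_M = (166 - (1/2)q_X)/3.
Substituting one into the other gives q_X = 976/35 and q_M = 1774/35.
Total output Q = 976/35 + 1774/35 = 550/7.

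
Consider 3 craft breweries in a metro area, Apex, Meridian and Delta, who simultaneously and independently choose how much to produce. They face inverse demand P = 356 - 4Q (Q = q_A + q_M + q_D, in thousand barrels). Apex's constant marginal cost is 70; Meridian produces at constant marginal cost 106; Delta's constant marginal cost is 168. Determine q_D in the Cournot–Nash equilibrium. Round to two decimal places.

Apex's profit: π_A = (356 - 4Q)q_A - (70q_A). Setting ∂π_A/∂q_A = 0: 286 - 8q_A - 4(q_M + q_D) = 0.
Meridian's profit: π_M = (356 - 4Q)q_M - (106q_M). Setting ∂π_M/∂q_M = 0: 250 - 8q_M - 4(q_A + q_D) = 0.
Delta's first-order condition: 188 - 8q_D - 4(q_A + q_M) = 0.
Summing all 3 equations gives 724 − 16Q = 0, hence Q = 181/4.
Back-substituting: q_A = (286 − 181)/4 = 105/4, q_M = (250 − 181)/4 = 69/4, q_D = (188 − 181)/4 = 7/4.

1.75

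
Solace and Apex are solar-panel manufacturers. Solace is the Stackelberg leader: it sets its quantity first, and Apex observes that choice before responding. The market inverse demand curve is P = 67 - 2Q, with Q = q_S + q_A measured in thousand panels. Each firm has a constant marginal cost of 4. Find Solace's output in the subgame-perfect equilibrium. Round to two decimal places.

Solve by backward induction. Given q_S, the follower Apex maximises π_A = (67 - 2q_S - 2q_A)q_A - 4q_A.
Follower FOC: 63 - 2q_S - 4q_A = 0, so q_A(q_S) = (63 - 2q_S)/4.
The leader anticipates this reaction. Substituting into P = 67 - 2Q gives P = 71/2 - q_S, so π_S = (71/2 - q_S)q_S - 4q_S.
Leader FOC: 63/2 - 2q_S = 0, so q_S = 63/4.
Then q_A = (63 - 2·(63/4))/4 = 63/8.

15.75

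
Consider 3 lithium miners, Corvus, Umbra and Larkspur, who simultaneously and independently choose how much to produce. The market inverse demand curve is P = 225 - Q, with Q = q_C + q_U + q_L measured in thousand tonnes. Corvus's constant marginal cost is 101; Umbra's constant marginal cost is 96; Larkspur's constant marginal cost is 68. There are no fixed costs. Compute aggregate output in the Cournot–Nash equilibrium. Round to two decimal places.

102.50

Corvus's profit: π_C = (225 - Q)q_C - (101q_C). Setting ∂π_C/∂q_C = 0: 124 - 2q_C - (q_U + q_L) = 0.
Umbra's first-order condition: 129 - 2q_U - (q_C + q_L) = 0.
Larkspur's profit: π_L = (225 - Q)q_L - (68q_L). Setting ∂π_L/∂q_L = 0: 157 - 2q_L - (q_C + q_U) = 0.
Summing all 3 equations gives 410 − 4Q = 0, hence Q = 205/2.
Back-substituting: q_C = (124 − 205/2) = 43/2, q_U = (129 − 205/2) = 53/2, q_L = (157 − 205/2) = 109/2.
Total output Q = 43/2 + 53/2 + 109/2 = 205/2.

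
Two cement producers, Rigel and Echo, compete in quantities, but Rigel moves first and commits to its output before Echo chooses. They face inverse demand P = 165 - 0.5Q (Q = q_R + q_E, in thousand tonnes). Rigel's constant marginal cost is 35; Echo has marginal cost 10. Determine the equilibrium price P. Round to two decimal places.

61.25

Solve by backward induction. Given q_R, the follower Echo maximises π_E = (165 - (1/2)q_R - (1/2)q_E)q_E - 10q_E.
Setting the follower's marginal profit to zero, 155 - (1/2)q_R - q_E = 0, i.e. q_E = (155 - (1/2)q_R).
Rigel substitutes q_E(q_R) into its own profit: π_R = q_R(165 - (1/2)q_R - (155 - (1/2)q_R)/2) - 35q_R = (175/2 - (1/4)q_R)q_R - 35q_R.
Leader FOC: 105/2 - (1/2)q_R = 0, so q_R = 105.
Then q_E = (155 - (1/2)·105) = 205/2.
Total output Q = 415/2, so price P = 165 - (1/2)·(415/2) = 245/4.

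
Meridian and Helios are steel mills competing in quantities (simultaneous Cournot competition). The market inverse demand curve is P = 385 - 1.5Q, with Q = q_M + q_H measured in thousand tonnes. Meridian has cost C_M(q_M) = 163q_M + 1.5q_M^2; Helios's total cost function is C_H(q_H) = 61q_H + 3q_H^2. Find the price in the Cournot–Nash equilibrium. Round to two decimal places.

Meridian's profit: π_M = (385 - 1.5Q)q_M - (163q_M + (3/2)q_M²). Setting ∂π_M/∂q_M = 0: 222 - 6q_M - (3/2)(q_H) = 0.
Helios's profit: π_H = (385 - 1.5Q)q_H - (61q_H + 3q_H²). Setting ∂π_H/∂q_H = 0: 324 - 9q_H - (3/2)(q_M) = 0.
Rearranging gives the reaction functions q_M = (222 - (3/2)q_H)/6 and q_H = (324 - (3/2)q_M)/9.
Solving the pair: q_M = 672/23, q_H = 716/23.
Total output Q = 1388/23, so price P = 385 - (3/2)·(1388/23) = 294.4783.

294.48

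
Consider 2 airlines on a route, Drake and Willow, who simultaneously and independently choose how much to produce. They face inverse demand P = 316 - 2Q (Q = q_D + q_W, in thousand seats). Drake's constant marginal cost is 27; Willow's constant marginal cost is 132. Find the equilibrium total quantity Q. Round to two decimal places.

Drake's profit: π_D = (316 - 2Q)q_D - (27q_D). Setting ∂π_D/∂q_D = 0: 289 - 4q_D - 2(q_W) = 0.
Willow's profit: π_W = (316 - 2Q)q_W - (132q_W). Setting ∂π_W/∂q_W = 0: 184 - 4q_W - 2(q_D) = 0.
Best responses: q_D = (289 - 2q_W)/4, q_W = (184 - 2q_D)/4.
Substituting one into the other gives q_D = 197/3 and q_W = 79/6.
Total output Q = 197/3 + 79/6 = 473/6.

78.83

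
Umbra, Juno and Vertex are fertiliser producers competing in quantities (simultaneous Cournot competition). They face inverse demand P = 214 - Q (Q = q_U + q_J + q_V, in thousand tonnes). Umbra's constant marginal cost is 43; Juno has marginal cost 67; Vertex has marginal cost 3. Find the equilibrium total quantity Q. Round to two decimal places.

Umbra's profit: π_U = (214 - Q)q_U - (43q_U). Setting ∂π_U/∂q_U = 0: 171 - 2q_U - (q_J + q_V) = 0.
Juno's profit: π_J = (214 - Q)q_J - (67q_J). Setting ∂π_J/∂q_J = 0: 147 - 2q_J - (q_U + q_V) = 0.
Vertex's first-order condition: 211 - 2q_V - (q_U + q_J) = 0.
Adding the 3 first-order conditions: 529 − 4Q = 0, so Q = 529/4.
Back-substituting: q_U = (171 − 529/4) = 155/4, q_J = (147 − 529/4) = 59/4, q_V = (211 − 529/4) = 315/4.
Total output Q = 155/4 + 59/4 + 315/4 = 529/4.

132.25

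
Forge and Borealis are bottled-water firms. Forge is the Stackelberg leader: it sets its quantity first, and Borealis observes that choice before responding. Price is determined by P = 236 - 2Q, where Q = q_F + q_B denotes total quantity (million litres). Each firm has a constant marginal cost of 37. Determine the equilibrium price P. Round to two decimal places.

Solve by backward induction. Given q_F, the follower Borealis maximises π_B = (236 - 2q_F - 2q_B)q_B - 37q_B.
Setting the follower's marginal profit to zero, 199 - 2q_F - 4q_B = 0, i.e. q_B = (199 - 2q_F)/4.
The leader anticipates this reaction. Substituting into P = 236 - 2Q gives P = 273/2 - q_F, so π_F = (273/2 - q_F)q_F - 37q_F.
Leader FOC: 199/2 - 2q_F = 0, so q_F = 199/4.
Then q_B = (199 - 2·(199/4))/4 = 199/8.
Total output Q = 597/8, so price P = 236 - 2·(597/8) = 347/4.

86.75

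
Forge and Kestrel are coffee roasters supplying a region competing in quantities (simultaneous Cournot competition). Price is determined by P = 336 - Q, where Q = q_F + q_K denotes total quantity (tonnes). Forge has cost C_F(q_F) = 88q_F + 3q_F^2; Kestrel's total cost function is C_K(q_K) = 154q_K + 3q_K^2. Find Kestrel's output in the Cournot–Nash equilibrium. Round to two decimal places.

19.17

Forge's profit: π_F = (336 - Q)q_F - (88q_F + 3q_F²). Setting ∂π_F/∂q_F = 0: 248 - 8q_F - (q_K) = 0.
Kestrel's first-order condition: 182 - 8q_K - (q_F) = 0.
Best responses: q_F = (248 - q_K)/8, q_K = (182 - q_F)/8.
Solving the pair: q_F = 1802/63, q_K = 1208/63.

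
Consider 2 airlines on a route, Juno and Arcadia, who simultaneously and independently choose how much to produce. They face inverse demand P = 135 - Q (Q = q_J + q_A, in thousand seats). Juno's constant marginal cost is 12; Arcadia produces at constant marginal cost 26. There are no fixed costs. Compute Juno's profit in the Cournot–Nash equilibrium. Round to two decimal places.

2085.44

Juno's profit: π_J = (135 - Q)q_J - (12q_J). Setting ∂π_J/∂q_J = 0: 123 - 2q_J - (q_A) = 0.
Arcadia's first-order condition: 109 - 2q_A - (q_J) = 0.
Rearranging gives the reaction functions q_J = (123 - q_A)/2 and q_A = (109 - q_J)/2.
Substituting one into the other gives q_J = 137/3 and q_A = 95/3.
Price P = 135 - 232/3 = 173/3.
Juno's profit: (173/3 - 12)·(137/3) = 2085.4444.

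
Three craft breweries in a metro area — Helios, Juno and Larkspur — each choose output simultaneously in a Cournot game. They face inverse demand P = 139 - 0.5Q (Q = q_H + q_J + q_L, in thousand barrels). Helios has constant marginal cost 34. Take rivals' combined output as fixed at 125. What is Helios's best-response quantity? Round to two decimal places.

With rivals' combined output fixed at 125, Helios's profit is π_H = (139 - (1/2)·125 - (1/2)q_H)q_H - (34q_H) = (153/2 - (1/2)q_H)q_H - (34q_H).
∂π_H/∂q_H = 85/2 - q_H = 0, so q_H = 85/2.

42.50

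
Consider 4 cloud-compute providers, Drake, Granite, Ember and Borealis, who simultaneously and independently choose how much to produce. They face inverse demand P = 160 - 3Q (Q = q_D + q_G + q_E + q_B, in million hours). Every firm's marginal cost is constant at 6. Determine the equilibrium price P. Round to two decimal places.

A representative firm's profit is π_i = q_i(160 - 3Q) - 6q_i.
First-order condition (treating rivals' output as given): 154 - 6q_i - 3·Σ_{j≠i} q_j = 0.
By symmetry each firm produces the same amount; substituting Σ_{j≠i} q_j = 3q_i yields q_i = 154/15.
Total output Q = 616/15, so price P = 160 - 3·(616/15) = 184/5.

36.80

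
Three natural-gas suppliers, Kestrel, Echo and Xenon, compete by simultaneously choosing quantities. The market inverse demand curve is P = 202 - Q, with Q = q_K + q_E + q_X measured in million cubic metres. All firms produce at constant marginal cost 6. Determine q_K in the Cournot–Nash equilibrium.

49

Each firm earns π_i = (202 - Q)q_i - 6q_i.
First-order condition (treating rivals' output as given): 196 - 2q_i - Σ_{j≠i} q_j = 0.
With identical firms every q_j equals q_i, so Σ_{j≠i} q_j = 2q_i and 196 = 4q_i, giving q_i = 49.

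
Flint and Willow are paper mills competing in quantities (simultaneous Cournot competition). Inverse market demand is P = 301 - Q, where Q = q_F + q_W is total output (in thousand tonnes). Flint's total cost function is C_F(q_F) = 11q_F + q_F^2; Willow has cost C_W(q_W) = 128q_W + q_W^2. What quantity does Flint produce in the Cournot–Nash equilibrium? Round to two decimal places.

Flint's profit: π_F = (301 - Q)q_F - (11q_F + q_F²). Setting ∂π_F/∂q_F = 0: 290 - 4q_F - (q_W) = 0.
Willow's profit: π_W = (301 - Q)q_W - (128q_W + q_W²). Setting ∂π_W/∂q_W = 0: 173 - 4q_W - (q_F) = 0.
So q_F = (290 - q_W)/4 and q_W = (173 - q_F)/4.
Solving the pair: q_F = 329/5, q_W = 134/5.

65.80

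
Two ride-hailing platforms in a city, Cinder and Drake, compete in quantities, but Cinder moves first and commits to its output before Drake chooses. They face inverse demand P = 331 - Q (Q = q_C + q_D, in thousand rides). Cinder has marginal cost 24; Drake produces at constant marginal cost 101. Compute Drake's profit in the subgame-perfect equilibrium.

361

Solve by backward induction. Given q_C, the follower Drake maximises π_D = (331 - q_C - q_D)q_D - 101q_D.
∂π_D/∂q_D = 230 - q_C - 2q_D = 0 gives the reaction function q_D = (230 - q_C)/2.
The leader anticipates this reaction. Substituting into P = 331 - Q gives P = 216 - (1/2)q_C, so π_C = (216 - (1/2)q_C)q_C - 24q_C.
Leader FOC: 192 - q_C = 0, so q_C = 192.
Then q_D = (230 - 192)/2 = 19.
Price P = 331 - 211 = 120.
Drake's profit: (120 - 101)·19 = 361.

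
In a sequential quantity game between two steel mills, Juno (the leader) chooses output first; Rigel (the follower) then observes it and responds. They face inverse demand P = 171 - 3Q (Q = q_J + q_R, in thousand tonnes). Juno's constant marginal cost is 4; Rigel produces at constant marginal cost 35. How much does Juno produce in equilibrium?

Solve by backward induction. Given q_J, the follower Rigel maximises π_R = (171 - 3q_J - 3q_R)q_R - 35q_R.
Setting the follower's marginal profit to zero, 136 - 3q_J - 6q_R = 0, i.e. q_R = (136 - 3q_J)/6.
Juno substitutes q_R(q_J) into its own profit: π_J = q_J(171 - 3q_J - (136 - 3q_J)/2) - 4q_J = (103 - (3/2)q_J)q_J - 4q_J.
The leader's first-order condition 99 - 3q_J = 0 yields q_J = 33.
Then q_R = (136 - 3·33)/6 = 37/6.

33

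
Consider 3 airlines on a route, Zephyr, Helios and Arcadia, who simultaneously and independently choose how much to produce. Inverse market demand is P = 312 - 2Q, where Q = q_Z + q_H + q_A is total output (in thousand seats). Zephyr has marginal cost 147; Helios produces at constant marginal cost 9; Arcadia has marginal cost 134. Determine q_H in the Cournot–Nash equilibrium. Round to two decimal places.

Zephyr's profit: π_Z = (312 - 2Q)q_Z - (147q_Z). Setting ∂π_Z/∂q_Z = 0: 165 - 4q_Z - 2(q_H + q_A) = 0.
Helios's profit: π_H = (312 - 2Q)q_H - (9q_H). Setting ∂π_H/∂q_H = 0: 303 - 4q_H - 2(q_Z + q_A) = 0.
Arcadia's first-order condition: 178 - 4q_A - 2(q_Z + q_H) = 0.
Summing all 3 equations gives 646 − 8Q = 0, hence Q = 323/4.
Back-substituting: q_Z = (165 − 323/2)/2 = 7/4, q_H = (303 − 323/2)/2 = 283/4, q_A = (178 − 323/2)/2 = 33/4.

70.75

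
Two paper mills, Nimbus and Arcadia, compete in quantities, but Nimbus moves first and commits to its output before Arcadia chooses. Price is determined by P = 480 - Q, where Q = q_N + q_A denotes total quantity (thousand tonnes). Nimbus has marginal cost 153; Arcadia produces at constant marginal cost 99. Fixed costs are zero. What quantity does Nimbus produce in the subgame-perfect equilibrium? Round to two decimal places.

136.50

The follower Arcadia best-responds to any q_N: π_A = (480 - Q)q_A - 99q_A.
Setting the follower's marginal profit to zero, 381 - q_N - 2q_A = 0, i.e. q_A = (381 - q_N)/2.
The leader anticipates this reaction. Substituting into P = 480 - Q gives P = 579/2 - (1/2)q_N, so π_N = (579/2 - (1/2)q_N)q_N - 153q_N.
The leader's first-order condition 273/2 - q_N = 0 yields q_N = 273/2.
Then q_A = (381 - 273/2)/2 = 489/4.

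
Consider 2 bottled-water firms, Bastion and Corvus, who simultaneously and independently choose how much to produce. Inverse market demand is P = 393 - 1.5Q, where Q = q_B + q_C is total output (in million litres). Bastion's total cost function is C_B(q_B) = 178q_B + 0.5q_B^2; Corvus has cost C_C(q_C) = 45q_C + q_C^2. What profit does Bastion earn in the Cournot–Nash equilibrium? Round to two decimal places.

Bastion's profit: π_B = (393 - 1.5Q)q_B - (178q_B + (1/2)q_B²). Setting ∂π_B/∂q_B = 0: 215 - 4q_B - (3/2)(q_C) = 0.
Corvus's first-order condition: 348 - 5q_C - (3/2)(q_B) = 0.
So q_B = (215 - (3/2)q_C)/4 and q_C = (348 - (3/2)q_B)/5.
Substituting one into the other gives q_B = 31.1549 and q_C = 60.2535.
Price P = 393 - (3/2)·91.4085 = 255.8873.
Bastion's profit: 255.8873·31.1549 - 178·31.1549 - (1/2)·31.1549² = 1941.2593.

1941.26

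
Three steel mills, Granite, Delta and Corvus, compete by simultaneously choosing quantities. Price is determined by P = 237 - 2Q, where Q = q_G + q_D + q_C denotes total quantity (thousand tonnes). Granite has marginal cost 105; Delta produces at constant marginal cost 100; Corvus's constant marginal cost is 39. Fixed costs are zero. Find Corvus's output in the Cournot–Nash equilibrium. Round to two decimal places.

40.63

Granite's profit: π_G = (237 - 2Q)q_G - (105q_G). Setting ∂π_G/∂q_G = 0: 132 - 4q_G - 2(q_D + q_C) = 0.
Delta's first-order condition: 137 - 4q_D - 2(q_G + q_C) = 0.
Corvus's profit: π_C = (237 - 2Q)q_C - (39q_C). Setting ∂π_C/∂q_C = 0: 198 - 4q_C - 2(q_G + q_D) = 0.
Summing all 3 equations gives 467 − 8Q = 0, hence Q = 467/8.
Back-substituting: q_G = (132 − 467/4)/2 = 61/8, q_D = (137 − 467/4)/2 = 81/8, q_C = (198 − 467/4)/2 = 325/8.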